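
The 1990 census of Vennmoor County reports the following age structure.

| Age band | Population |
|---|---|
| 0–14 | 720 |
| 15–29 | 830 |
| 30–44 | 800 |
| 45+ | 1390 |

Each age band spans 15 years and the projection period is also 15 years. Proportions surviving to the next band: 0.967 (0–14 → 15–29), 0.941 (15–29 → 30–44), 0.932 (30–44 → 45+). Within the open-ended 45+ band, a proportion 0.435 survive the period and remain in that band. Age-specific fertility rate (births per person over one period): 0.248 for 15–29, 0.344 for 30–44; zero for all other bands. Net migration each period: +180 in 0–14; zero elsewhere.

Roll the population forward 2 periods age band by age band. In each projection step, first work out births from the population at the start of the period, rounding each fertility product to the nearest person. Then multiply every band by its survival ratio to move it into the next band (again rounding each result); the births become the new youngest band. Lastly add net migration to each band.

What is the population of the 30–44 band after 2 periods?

655

— Period 1 —
Births: 830 × 0.248 = 206, 800 × 0.344 = 275 ⇒ total 481
15–29: 720 × 0.967 = 696
30–44: 830 × 0.941 = 781
45+: 800 × 0.932 + 1390 × 0.435 = 746 + 605 = 1351
Net migration: 0–14 + 180 → 661
End of period: [661, 696, 781, 1351]
— Period 2 —
Births: 696 × 0.248 = 173, 781 × 0.344 = 269 ⇒ total 442
15–29: 661 × 0.967 = 639
30–44: 696 × 0.941 = 655
45+: 781 × 0.932 + 1351 × 0.435 = 728 + 588 = 1316
Net migration: 0–14 + 180 → 622
End of period: [622, 639, 655, 1316]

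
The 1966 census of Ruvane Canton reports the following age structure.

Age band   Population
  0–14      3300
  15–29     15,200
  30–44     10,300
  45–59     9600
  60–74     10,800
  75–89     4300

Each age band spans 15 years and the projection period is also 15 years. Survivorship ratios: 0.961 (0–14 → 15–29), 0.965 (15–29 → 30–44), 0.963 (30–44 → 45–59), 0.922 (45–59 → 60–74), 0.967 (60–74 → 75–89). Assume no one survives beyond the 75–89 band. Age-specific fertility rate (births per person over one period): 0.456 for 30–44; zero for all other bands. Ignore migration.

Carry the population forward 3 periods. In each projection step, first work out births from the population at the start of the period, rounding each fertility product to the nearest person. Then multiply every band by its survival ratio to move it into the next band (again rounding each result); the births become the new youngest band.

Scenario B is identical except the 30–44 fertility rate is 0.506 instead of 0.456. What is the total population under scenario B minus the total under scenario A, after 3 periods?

— Period 1 —
Births: 10300 × 0.456 = 4697
15–29: 3300 × 0.961 = 3171
30–44: 15200 × 0.965 = 14668
45–59: 10300 × 0.963 = 9919
60–74: 9600 × 0.922 = 8851
75–89: 10800 × 0.967 = 10444
End of period: [4697, 3171, 14668, 9919, 8851, 10444]
— Period 2 —
Births: 14668 × 0.456 = 6689
15–29: 4697 × 0.961 = 4514
30–44: 3171 × 0.965 = 3060
45–59: 14668 × 0.963 = 14125
60–74: 9919 × 0.922 = 9145
75–89: 8851 × 0.967 = 8559
End of period: [6689, 4514, 3060, 14125, 9145, 8559]
— Period 3 —
Births: 3060 × 0.456 = 1395
15–29: 6689 × 0.961 = 6428
30–44: 4514 × 0.965 = 4356
45–59: 3060 × 0.963 = 2947
60–74: 14125 × 0.922 = 13023
75–89: 9145 × 0.967 = 8843
End of period: [1395, 6428, 4356, 2947, 13023, 8843]
Scenario A total after 3 periods: 36992
Scenario B projection —
— Period 1 —
Births: 10300 × 0.506 = 5212
15–29: 3300 × 0.961 = 3171
30–44: 15200 × 0.965 = 14668
45–59: 10300 × 0.963 = 9919
60–74: 9600 × 0.922 = 8851
75–89: 10800 × 0.967 = 10444
End of period: [5212, 3171, 14668, 9919, 8851, 10444]
— Period 2 —
Births: 14668 × 0.506 = 7422
15–29: 5212 × 0.961 = 5009
30–44: 3171 × 0.965 = 3060
45–59: 14668 × 0.963 = 14125
60–74: 9919 × 0.922 = 9145
75–89: 8851 × 0.967 = 8559
End of period: [7422, 5009, 3060, 14125, 9145, 8559]
— Period 3 —
Births: 3060 × 0.506 = 1548
15–29: 7422 × 0.961 = 7133
30–44: 5009 × 0.965 = 4834
45–59: 3060 × 0.963 = 2947
60–74: 14125 × 0.922 = 13023
75–89: 9145 × 0.967 = 8843
End of period: [1548, 7133, 4834, 2947, 13023, 8843]
Scenario B total after 3 periods: 38328
Difference B − A = 38328 − 36992 = 1336

1336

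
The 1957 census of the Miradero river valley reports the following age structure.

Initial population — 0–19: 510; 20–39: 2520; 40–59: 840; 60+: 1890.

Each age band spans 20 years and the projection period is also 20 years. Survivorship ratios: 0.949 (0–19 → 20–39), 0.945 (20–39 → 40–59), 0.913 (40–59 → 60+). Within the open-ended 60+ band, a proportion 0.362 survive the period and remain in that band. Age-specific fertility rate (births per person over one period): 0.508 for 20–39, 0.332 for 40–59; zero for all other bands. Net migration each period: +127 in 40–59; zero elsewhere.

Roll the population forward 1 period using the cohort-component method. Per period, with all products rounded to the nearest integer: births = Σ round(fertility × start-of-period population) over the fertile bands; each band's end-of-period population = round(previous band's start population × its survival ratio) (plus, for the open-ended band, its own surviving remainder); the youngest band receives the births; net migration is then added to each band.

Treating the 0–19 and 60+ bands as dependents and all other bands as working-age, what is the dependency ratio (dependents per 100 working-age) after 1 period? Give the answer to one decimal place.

100.6

[period 1]
Births: 2520 × 0.508 = 1280 ; 840 × 0.332 = 279 → 1559
20–39: 510 × 0.949 = 484
40–59: 2520 × 0.945 = 2381
60+: 840 × 0.913 + 1890 × 0.362 = 767 + 684 = 1451
Net migration: 40–59 + 127 → 2508
Population now: 0–19=1559, 20–39=484, 40–59=2508, 60+=1451
Dependents (band 0–19 + band 60+) = 1559 + 1451 = 3010; working-age = 2992; ratio = 3010/2992 × 100 = 100.6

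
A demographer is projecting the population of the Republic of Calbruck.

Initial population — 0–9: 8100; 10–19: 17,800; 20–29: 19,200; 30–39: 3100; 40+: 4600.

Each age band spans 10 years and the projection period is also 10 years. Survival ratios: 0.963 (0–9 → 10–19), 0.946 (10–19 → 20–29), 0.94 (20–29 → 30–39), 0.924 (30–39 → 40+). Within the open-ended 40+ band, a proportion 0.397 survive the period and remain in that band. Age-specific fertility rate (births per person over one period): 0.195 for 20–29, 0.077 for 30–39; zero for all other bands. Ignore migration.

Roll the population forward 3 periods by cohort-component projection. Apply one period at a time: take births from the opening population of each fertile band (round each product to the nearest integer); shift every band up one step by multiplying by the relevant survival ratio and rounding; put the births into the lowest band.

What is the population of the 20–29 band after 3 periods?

Let group 1 be 0–9 through group 5 = 40+.
— Period 1 —
Births: 19200 × 0.195 = 3744 ; 3100 × 0.077 = 239 → 3983
Group 2: 8100 × 0.963 = 7800
Group 3: 17800 × 0.946 = 16839
Group 4: 19200 × 0.94 = 18048
Group 5: 3100 × 0.924 + 4600 × 0.397 = 2864 + 1826 = 4690
Giving 3983 / 7800 / 16839 / 18048 / 4690.
— Period 2 —
Births: 16839 × 0.195 = 3284 ; 18048 × 0.077 = 1390 → 4674
Group 2: 3983 × 0.963 = 3836
Group 3: 7800 × 0.946 = 7379
Group 4: 16839 × 0.94 = 15829
Group 5: 18048 × 0.924 + 4690 × 0.397 = 16676 + 1862 = 18538
Giving 4674 / 3836 / 7379 / 15829 / 18538.
— Period 3 —
Births: 7379 × 0.195 = 1439 ; 15829 × 0.077 = 1219 → 2658
Group 2: 4674 × 0.963 = 4501
Group 3: 3836 × 0.946 = 3629
Group 4: 7379 × 0.94 = 6936
Group 5: 15829 × 0.924 + 18538 × 0.397 = 14626 + 7360 = 21986
Giving 2658 / 4501 / 3629 / 6936 / 21986.

3629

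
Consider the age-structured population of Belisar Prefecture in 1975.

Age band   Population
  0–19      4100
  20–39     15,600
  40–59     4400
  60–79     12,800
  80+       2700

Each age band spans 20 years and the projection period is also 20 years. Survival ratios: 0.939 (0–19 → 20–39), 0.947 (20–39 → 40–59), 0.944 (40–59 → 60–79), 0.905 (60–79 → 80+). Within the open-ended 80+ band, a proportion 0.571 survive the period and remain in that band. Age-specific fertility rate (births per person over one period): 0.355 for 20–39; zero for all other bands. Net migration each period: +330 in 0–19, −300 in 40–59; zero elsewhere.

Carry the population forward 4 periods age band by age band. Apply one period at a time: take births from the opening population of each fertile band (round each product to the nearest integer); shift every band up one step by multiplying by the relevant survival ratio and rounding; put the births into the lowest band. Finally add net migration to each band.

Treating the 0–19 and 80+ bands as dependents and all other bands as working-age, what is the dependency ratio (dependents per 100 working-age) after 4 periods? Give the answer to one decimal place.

[period 1]
Births: 15600 × 0.355 = 5538
20–39: 4100 × 0.939 = 3850
40–59: 15600 × 0.947 = 14773
60–79: 4400 × 0.944 = 4154
80+: 12800 × 0.905 + 2700 × 0.571 = 11584 + 1542 = 13126
Net migration: 0–19 + 330 → 5868; 40–59 − 300 → 14473
Population now: 0–19=5868, 20–39=3850, 40–59=14473, 60–79=4154, 80+=13126
[period 2]
Births: 3850 × 0.355 = 1367
20–39: 5868 × 0.939 = 5510
40–59: 3850 × 0.947 = 3646
60–79: 14473 × 0.944 = 13663
80+: 4154 × 0.905 + 13126 × 0.571 = 3759 + 7495 = 11254
Net migration: 0–19 + 330 → 1697; 40–59 − 300 → 3346
Population now: 0–19=1697, 20–39=5510, 40–59=3346, 60–79=13663, 80+=11254
[period 3]
Births: 5510 × 0.355 = 1956
20–39: 1697 × 0.939 = 1593
40–59: 5510 × 0.947 = 5218
60–79: 3346 × 0.944 = 3159
80+: 13663 × 0.905 + 11254 × 0.571 = 12365 + 6426 = 18791
Net migration: 0–19 + 330 → 2286; 40–59 − 300 → 4918
Population now: 0–19=2286, 20–39=1593, 40–59=4918, 60–79=3159, 80+=18791
[period 4]
Births: 1593 × 0.355 = 566
20–39: 2286 × 0.939 = 2147
40–59: 1593 × 0.947 = 1509
60–79: 4918 × 0.944 = 4643
80+: 3159 × 0.905 + 18791 × 0.571 = 2859 + 10730 = 13589
Net migration: 0–19 + 330 → 896; 40–59 − 300 → 1209
Population now: 0–19=896, 20–39=2147, 40–59=1209, 60–79=4643, 80+=13589
Dependents (band 0–19 + band 80+) = 896 + 13589 = 14485; working-age = 7999; ratio = 14485/7999 × 100 = 181.1

181.1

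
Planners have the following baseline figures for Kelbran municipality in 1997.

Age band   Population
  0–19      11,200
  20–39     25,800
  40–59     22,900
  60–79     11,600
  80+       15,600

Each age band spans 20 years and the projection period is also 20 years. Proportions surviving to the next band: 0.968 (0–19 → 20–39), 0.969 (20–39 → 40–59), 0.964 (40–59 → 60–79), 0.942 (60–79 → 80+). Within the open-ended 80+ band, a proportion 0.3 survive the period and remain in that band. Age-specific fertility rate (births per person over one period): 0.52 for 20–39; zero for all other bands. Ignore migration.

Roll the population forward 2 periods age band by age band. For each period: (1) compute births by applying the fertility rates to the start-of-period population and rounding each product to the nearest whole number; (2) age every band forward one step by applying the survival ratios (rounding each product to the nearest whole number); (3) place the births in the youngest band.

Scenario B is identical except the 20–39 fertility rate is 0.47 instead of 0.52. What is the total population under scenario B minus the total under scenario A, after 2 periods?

[period 1]
Births: 25800 * 0.52 = 13416
20–39: 11200 * 0.968 = 10842
40–59: 25800 * 0.969 = 25000
60–79: 22900 * 0.964 = 22076
80+: 11600 * 0.942 + 15600 * 0.3 = 10927 + 4680 = 15607
End of period: [13416, 10842, 25000, 22076, 15607]
[period 2]
Births: 10842 * 0.52 = 5638
20–39: 13416 * 0.968 = 12987
40–59: 10842 * 0.969 = 10506
60–79: 25000 * 0.964 = 24100
80+: 22076 * 0.942 + 15607 * 0.3 = 20796 + 4682 = 25478
End of period: [5638, 12987, 10506, 24100, 25478]
Scenario A total after 2 periods: 78709
Scenario B projection —
[period 1]
Births: 25800 * 0.47 = 12126
20–39: 11200 * 0.968 = 10842
40–59: 25800 * 0.969 = 25000
60–79: 22900 * 0.964 = 22076
80+: 11600 * 0.942 + 15600 * 0.3 = 10927 + 4680 = 15607
End of period: [12126, 10842, 25000, 22076, 15607]
[period 2]
Births: 10842 * 0.47 = 5096
20–39: 12126 * 0.968 = 11738
40–59: 10842 * 0.969 = 10506
60–79: 25000 * 0.964 = 24100
80+: 22076 * 0.942 + 15607 * 0.3 = 20796 + 4682 = 25478
End of period: [5096, 11738, 10506, 24100, 25478]
Scenario B total after 2 periods: 76918
Difference B − A = 76918 − 78709 = -1791

-1791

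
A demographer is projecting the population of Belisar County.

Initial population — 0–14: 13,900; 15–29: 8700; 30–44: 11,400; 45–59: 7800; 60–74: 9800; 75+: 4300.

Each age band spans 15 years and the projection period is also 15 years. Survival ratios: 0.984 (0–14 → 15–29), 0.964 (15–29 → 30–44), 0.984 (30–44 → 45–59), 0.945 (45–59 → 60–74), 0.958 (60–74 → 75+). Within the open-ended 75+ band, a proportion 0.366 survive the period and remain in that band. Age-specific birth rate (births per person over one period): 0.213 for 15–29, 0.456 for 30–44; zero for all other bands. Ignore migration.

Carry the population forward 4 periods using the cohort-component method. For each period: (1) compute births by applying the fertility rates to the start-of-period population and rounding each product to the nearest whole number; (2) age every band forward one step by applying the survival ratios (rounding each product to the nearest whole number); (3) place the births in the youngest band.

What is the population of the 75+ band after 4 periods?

(Bands numbered youngest = 1 to oldest = 6.)
Period 1:
Births: 8700 × 0.213 = 1853  |  11400 × 0.456 = 5198 — total 7051
Band 2: 13900 × 0.984 = 13678
Band 3: 8700 × 0.964 = 8387
Band 4: 11400 × 0.984 = 11218
Band 5: 7800 × 0.945 = 7371
Band 6: 9800 × 0.958 + 4300 × 0.366 = 9388 + 1574 = 10962
Giving 7051 / 13678 / 8387 / 11218 / 7371 / 10962.
Period 2:
Births: 13678 × 0.213 = 2913  |  8387 × 0.456 = 3824 — total 6737
Band 2: 7051 × 0.984 = 6938
Band 3: 13678 × 0.964 = 13186
Band 4: 8387 × 0.984 = 8253
Band 5: 11218 × 0.945 = 10601
Band 6: 7371 × 0.958 + 10962 × 0.366 = 7061 + 4012 = 11073
Giving 6737 / 6938 / 13186 / 8253 / 10601 / 11073.
Period 3:
Births: 6938 × 0.213 = 1478  |  13186 × 0.456 = 6013 — total 7491
Band 2: 6737 × 0.984 = 6629
Band 3: 6938 × 0.964 = 6688
Band 4: 13186 × 0.984 = 12975
Band 5: 8253 × 0.945 = 7799
Band 6: 10601 × 0.958 + 11073 × 0.366 = 10156 + 4053 = 14209
Giving 7491 / 6629 / 6688 / 12975 / 7799 / 14209.
Period 4:
Births: 6629 × 0.213 = 1412  |  6688 × 0.456 = 3050 — total 4462
Band 2: 7491 × 0.984 = 7371
Band 3: 6629 × 0.964 = 6390
Band 4: 6688 × 0.984 = 6581
Band 5: 12975 × 0.945 = 12261
Band 6: 7799 × 0.958 + 14209 × 0.366 = 7471 + 5200 = 12671
Giving 4462 / 7371 / 6390 / 6581 / 12261 / 12671.

12671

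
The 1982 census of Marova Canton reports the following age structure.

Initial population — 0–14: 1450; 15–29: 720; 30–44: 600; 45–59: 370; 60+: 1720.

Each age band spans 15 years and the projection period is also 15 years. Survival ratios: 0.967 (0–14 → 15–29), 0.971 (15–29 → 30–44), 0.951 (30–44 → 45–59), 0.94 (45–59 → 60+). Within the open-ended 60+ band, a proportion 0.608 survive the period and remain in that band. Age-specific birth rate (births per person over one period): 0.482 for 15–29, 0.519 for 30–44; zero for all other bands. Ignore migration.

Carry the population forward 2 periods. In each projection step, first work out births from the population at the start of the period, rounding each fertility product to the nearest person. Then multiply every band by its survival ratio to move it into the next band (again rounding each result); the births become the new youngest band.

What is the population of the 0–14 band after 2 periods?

Period 1:
Births: 720 * 0.482 = 347, 600 * 0.519 = 311 ⇒ total 658
15–29: 1450 * 0.967 = 1402
30–44: 720 * 0.971 = 699
45–59: 600 * 0.951 = 571
60+: 370 * 0.94 + 1720 * 0.608 = 348 + 1046 = 1394
Population now: 0–14=658, 15–29=1402, 30–44=699, 45–59=571, 60+=1394
Period 2:
Births: 1402 * 0.482 = 676, 699 * 0.519 = 363 ⇒ total 1039
15–29: 658 * 0.967 = 636
30–44: 1402 * 0.971 = 1361
45–59: 699 * 0.951 = 665
60+: 571 * 0.94 + 1394 * 0.608 = 537 + 848 = 1385
Population now: 0–14=1039, 15–29=636, 30–44=1361, 45–59=665, 60+=1385

1039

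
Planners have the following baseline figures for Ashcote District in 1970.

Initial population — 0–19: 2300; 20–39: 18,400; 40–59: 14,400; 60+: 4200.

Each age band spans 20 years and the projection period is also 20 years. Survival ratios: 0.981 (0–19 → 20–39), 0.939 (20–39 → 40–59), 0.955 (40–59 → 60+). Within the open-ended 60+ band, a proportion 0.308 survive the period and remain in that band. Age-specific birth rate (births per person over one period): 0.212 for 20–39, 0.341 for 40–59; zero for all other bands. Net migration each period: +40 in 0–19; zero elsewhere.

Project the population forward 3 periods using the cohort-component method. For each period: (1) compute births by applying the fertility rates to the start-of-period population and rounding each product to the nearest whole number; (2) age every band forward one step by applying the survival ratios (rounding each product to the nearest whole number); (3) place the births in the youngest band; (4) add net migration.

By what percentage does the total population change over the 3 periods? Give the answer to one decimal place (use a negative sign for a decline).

Let band 1 be 0–19 through band 4 = 60+.
Period 1:
Births: 18400 × 0.212 = 3901, 14400 × 0.341 = 4910 → total 8811
Band 2: 2300 × 0.981 = 2256
Band 3: 18400 × 0.939 = 17278
Band 4: 14400 × 0.955 + 4200 × 0.308 = 13752 + 1294 = 15046
Net migration: Band 1 + 40 → 8851
End of period: [8851, 2256, 17278, 15046]
Period 2:
Births: 2256 × 0.212 = 478, 17278 × 0.341 = 5892 → total 6370
Band 2: 8851 × 0.981 = 8683
Band 3: 2256 × 0.939 = 2118
Band 4: 17278 × 0.955 + 15046 × 0.308 = 16500 + 4634 = 21134
Net migration: Band 1 + 40 → 6410
End of period: [6410, 8683, 2118, 21134]
Period 3:
Births: 8683 × 0.212 = 1841, 2118 × 0.341 = 722 → total 2563
Band 2: 6410 × 0.981 = 6288
Band 3: 8683 × 0.939 = 8153
Band 4: 2118 × 0.955 + 21134 × 0.308 = 2023 + 6509 = 8532
Net migration: Band 1 + 40 → 2603
End of period: [2603, 6288, 8153, 8532]
Total: 39300 → 25576; change = -13724; percentage change = -34.9%

-34.9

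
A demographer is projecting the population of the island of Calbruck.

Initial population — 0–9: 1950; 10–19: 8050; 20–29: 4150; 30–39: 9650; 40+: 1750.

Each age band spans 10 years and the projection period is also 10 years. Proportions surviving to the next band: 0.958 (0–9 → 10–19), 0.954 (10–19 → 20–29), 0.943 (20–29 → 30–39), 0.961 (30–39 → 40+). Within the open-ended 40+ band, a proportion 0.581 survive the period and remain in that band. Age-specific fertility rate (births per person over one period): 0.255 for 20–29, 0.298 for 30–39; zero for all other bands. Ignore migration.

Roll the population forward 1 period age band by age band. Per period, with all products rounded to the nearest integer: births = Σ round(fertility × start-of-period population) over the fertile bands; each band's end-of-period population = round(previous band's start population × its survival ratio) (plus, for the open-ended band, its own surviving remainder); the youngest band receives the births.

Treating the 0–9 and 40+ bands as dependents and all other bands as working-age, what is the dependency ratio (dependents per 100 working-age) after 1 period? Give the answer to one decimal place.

105.7

(Groups numbered youngest = 1 to oldest = 5.)
Period 1:
Births: 4150 * 0.255 = 1058  |  9650 * 0.298 = 2876 → 3934
Group 2: 1950 * 0.958 = 1868
Group 3: 8050 * 0.954 = 7680
Group 4: 4150 * 0.943 = 3913
Group 5: 9650 * 0.961 + 1750 * 0.581 = 9274 + 1017 = 10291
→ [3934, 1868, 7680, 3913, 10291]
Dependents (band 0–9 + band 40+) = 3934 + 10291 = 14225; working-age = 13461; ratio = 14225/13461 × 100 = 105.7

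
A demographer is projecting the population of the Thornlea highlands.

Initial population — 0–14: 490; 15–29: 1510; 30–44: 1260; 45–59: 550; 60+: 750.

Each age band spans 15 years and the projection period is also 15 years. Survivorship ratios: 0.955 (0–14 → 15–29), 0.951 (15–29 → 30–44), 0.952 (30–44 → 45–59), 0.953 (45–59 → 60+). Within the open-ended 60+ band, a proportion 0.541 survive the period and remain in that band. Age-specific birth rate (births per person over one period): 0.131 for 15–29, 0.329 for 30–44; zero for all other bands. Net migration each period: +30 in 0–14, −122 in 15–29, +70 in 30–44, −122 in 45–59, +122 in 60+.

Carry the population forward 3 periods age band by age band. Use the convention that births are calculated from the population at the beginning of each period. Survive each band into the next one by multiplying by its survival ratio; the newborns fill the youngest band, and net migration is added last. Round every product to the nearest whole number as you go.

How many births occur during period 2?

(Bands numbered youngest = 1 to oldest = 5.)
Period 1:
Births: 1510 × 0.131 = 198  |  1260 × 0.329 = 415 ⇒ total 613
Band 2: 490 × 0.955 = 468
Band 3: 1510 × 0.951 = 1436
Band 4: 1260 × 0.952 = 1200
Band 5: 550 × 0.953 + 750 × 0.541 = 524 + 406 = 930
Net migration: Band 1 + 30 → 643; Band 2 − 122 → 346; Band 3 + 70 → 1506; Band 4 − 122 → 1078; Band 5 + 122 → 1052
End of period: [643, 346, 1506, 1078, 1052]
Period 2:
Births: 346 × 0.131 = 45  |  1506 × 0.329 = 495 ⇒ total 540
Band 2: 643 × 0.955 = 614
Band 3: 346 × 0.951 = 329
Band 4: 1506 × 0.952 = 1434
Band 5: 1078 × 0.953 + 1052 × 0.541 = 1027 + 569 = 1596
Net migration: Band 1 + 30 → 570; Band 2 − 122 → 492; Band 3 + 70 → 399; Band 4 − 122 → 1312; Band 5 + 122 → 1718
End of period: [570, 492, 399, 1312, 1718]

540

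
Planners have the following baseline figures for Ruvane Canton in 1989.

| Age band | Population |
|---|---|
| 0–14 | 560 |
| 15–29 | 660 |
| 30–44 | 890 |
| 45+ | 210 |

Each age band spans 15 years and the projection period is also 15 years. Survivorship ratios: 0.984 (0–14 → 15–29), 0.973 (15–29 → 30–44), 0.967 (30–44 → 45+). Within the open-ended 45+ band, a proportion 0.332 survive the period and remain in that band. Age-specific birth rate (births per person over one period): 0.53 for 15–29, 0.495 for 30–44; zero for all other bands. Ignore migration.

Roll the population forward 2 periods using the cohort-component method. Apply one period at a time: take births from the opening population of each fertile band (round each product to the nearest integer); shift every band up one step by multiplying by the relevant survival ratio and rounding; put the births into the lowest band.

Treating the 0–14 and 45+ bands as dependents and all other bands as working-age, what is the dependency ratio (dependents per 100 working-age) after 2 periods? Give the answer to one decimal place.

Call the groups 1 to 4, youngest first.
— Period 1 —
Births: 660 * 0.53 = 350  |  890 * 0.495 = 441 ⇒ total 791
Group 2: 560 * 0.984 = 551
Group 3: 660 * 0.973 = 642
Group 4: 890 * 0.967 + 210 * 0.332 = 861 + 70 = 931
End of period: [791, 551, 642, 931]
— Period 2 —
Births: 551 * 0.53 = 292  |  642 * 0.495 = 318 ⇒ total 610
Group 2: 791 * 0.984 = 778
Group 3: 551 * 0.973 = 536
Group 4: 642 * 0.967 + 931 * 0.332 = 621 + 309 = 930
End of period: [610, 778, 536, 930]
Dependents (band 0–14 + band 45+) = 610 + 930 = 1540; working-age = 1314; ratio = 1540/1314 × 100 = 117.2

117.2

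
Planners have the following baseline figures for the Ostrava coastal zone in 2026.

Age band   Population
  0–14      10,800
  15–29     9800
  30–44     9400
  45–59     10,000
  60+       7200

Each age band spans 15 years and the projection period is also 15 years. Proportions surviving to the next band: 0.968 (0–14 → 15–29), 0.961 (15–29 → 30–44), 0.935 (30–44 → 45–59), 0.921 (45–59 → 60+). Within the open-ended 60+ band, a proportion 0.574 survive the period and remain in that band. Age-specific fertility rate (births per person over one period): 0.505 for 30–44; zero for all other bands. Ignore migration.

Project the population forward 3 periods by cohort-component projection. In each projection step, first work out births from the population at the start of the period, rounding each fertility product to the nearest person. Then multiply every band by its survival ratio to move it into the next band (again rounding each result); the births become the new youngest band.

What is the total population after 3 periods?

After projecting period 1:
Births: 9400 × 0.505 = 4747
15–29: 10800 × 0.968 = 10454
30–44: 9800 × 0.961 = 9418
45–59: 9400 × 0.935 = 8789
60+: 10000 × 0.921 + 7200 × 0.574 = 9210 + 4133 = 13343
→ [4747, 10454, 9418, 8789, 13343]
After projecting period 2:
Births: 9418 × 0.505 = 4756
15–29: 4747 × 0.968 = 4595
30–44: 10454 × 0.961 = 10046
45–59: 9418 × 0.935 = 8806
60+: 8789 × 0.921 + 13343 × 0.574 = 8095 + 7659 = 15754
→ [4756, 4595, 10046, 8806, 15754]
After projecting period 3:
Births: 10046 × 0.505 = 5073
15–29: 4756 × 0.968 = 4604
30–44: 4595 × 0.961 = 4416
45–59: 10046 × 0.935 = 9393
60+: 8806 × 0.921 + 15754 × 0.574 = 8110 + 9043 = 17153
→ [5073, 4604, 4416, 9393, 17153]
Total after period 3: 5073 + 4604 + 4416 + 9393 + 17153 = 40639

40639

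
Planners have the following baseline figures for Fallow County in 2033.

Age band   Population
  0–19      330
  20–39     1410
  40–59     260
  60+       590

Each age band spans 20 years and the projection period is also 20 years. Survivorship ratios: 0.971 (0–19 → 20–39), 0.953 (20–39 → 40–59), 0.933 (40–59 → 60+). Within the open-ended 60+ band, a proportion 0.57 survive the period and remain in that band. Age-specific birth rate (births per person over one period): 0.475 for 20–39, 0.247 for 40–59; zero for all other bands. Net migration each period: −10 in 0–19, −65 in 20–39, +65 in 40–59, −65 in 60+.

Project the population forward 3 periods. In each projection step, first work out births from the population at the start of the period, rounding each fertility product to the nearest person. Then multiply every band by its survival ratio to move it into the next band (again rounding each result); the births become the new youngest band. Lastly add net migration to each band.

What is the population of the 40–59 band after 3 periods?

673

Call the bands 1 to 4, youngest first.
After projecting period 1:
Births: 1410 * 0.475 = 670  |  260 * 0.247 = 64 → total 734
Band 2: 330 * 0.971 = 320
Band 3: 1410 * 0.953 = 1344
Band 4: 260 * 0.933 + 590 * 0.57 = 243 + 336 = 579
Net migration: Band 1 − 10 → 724; Band 2 − 65 → 255; Band 3 + 65 → 1409; Band 4 − 65 → 514
End of period: [724, 255, 1409, 514]
After projecting period 2:
Births: 255 * 0.475 = 121  |  1409 * 0.247 = 348 → total 469
Band 2: 724 * 0.971 = 703
Band 3: 255 * 0.953 = 243
Band 4: 1409 * 0.933 + 514 * 0.57 = 1315 + 293 = 1608
Net migration: Band 1 − 10 → 459; Band 2 − 65 → 638; Band 3 + 65 → 308; Band 4 − 65 → 1543
End of period: [459, 638, 308, 1543]
After projecting period 3:
Births: 638 * 0.475 = 303  |  308 * 0.247 = 76 → total 379
Band 2: 459 * 0.971 = 446
Band 3: 638 * 0.953 = 608
Band 4: 308 * 0.933 + 1543 * 0.57 = 287 + 880 = 1167
Net migration: Band 1 − 10 → 369; Band 2 − 65 → 381; Band 3 + 65 → 673; Band 4 − 65 → 1102
End of period: [369, 381, 673, 1102]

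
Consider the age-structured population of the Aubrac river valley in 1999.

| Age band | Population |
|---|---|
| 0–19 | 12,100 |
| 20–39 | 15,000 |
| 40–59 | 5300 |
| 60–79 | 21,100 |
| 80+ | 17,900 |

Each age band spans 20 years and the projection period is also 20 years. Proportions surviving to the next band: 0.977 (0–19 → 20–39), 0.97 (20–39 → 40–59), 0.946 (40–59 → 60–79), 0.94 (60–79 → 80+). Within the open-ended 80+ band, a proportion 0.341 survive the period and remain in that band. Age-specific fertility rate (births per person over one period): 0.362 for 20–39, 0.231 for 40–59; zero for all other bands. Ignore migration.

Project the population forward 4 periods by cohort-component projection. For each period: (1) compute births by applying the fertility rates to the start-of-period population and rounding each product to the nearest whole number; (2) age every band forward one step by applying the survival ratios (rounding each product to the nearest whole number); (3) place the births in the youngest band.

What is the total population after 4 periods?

38437

(Bands numbered youngest = 1 to oldest = 5.)
[period 1]
Births: 15000 × 0.362 = 5430  |  5300 × 0.231 = 1224 — total 6654
Band 2: 12100 × 0.977 = 11822
Band 3: 15000 × 0.97 = 14550
Band 4: 5300 × 0.946 = 5014
Band 5: 21100 × 0.94 + 17900 × 0.341 = 19834 + 6104 = 25938
Giving 6654 / 11822 / 14550 / 5014 / 25938.
[period 2]
Births: 11822 × 0.362 = 4280  |  14550 × 0.231 = 3361 — total 7641
Band 2: 6654 × 0.977 = 6501
Band 3: 11822 × 0.97 = 11467
Band 4: 14550 × 0.946 = 13764
Band 5: 5014 × 0.94 + 25938 × 0.341 = 4713 + 8845 = 13558
Giving 7641 / 6501 / 11467 / 13764 / 13558.
[period 3]
Births: 6501 × 0.362 = 2353  |  11467 × 0.231 = 2649 — total 5002
Band 2: 7641 × 0.977 = 7465
Band 3: 6501 × 0.97 = 6306
Band 4: 11467 × 0.946 = 10848
Band 5: 13764 × 0.94 + 13558 × 0.341 = 12938 + 4623 = 17561
Giving 5002 / 7465 / 6306 / 10848 / 17561.
[period 4]
Births: 7465 × 0.362 = 2702  |  6306 × 0.231 = 1457 — total 4159
Band 2: 5002 × 0.977 = 4887
Band 3: 7465 × 0.97 = 7241
Band 4: 6306 × 0.946 = 5965
Band 5: 10848 × 0.94 + 17561 × 0.341 = 10197 + 5988 = 16185
Giving 4159 / 4887 / 7241 / 5965 / 16185.
Total after period 4: 4159 + 4887 + 7241 + 5965 + 16185 = 38437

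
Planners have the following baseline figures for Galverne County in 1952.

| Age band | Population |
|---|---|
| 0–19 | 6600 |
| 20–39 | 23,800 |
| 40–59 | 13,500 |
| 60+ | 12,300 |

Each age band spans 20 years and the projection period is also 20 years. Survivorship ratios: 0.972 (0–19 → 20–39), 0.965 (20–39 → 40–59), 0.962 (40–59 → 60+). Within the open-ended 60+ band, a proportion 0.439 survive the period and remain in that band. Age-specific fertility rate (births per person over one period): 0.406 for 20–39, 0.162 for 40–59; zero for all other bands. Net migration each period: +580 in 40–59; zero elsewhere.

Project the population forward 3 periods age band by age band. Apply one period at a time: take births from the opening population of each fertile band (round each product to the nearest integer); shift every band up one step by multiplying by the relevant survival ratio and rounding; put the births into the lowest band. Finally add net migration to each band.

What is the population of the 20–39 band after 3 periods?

Call the bands 1 to 4, youngest first.
Period 1.
Births: 23800 × 0.406 = 9663  |  13500 × 0.162 = 2187 — total 11850
Band 2: 6600 × 0.972 = 6415
Band 3: 23800 × 0.965 = 22967
Band 4: 13500 × 0.962 + 12300 × 0.439 = 12987 + 5400 = 18387
Net migration: Band 3 + 580 → 23547
End of period: [11850, 6415, 23547, 18387]
Period 2.
Births: 6415 × 0.406 = 2604  |  23547 × 0.162 = 3815 — total 6419
Band 2: 11850 × 0.972 = 11518
Band 3: 6415 × 0.965 = 6190
Band 4: 23547 × 0.962 + 18387 × 0.439 = 22652 + 8072 = 30724
Net migration: Band 3 + 580 → 6770
End of period: [6419, 11518, 6770, 30724]
Period 3.
Births: 11518 × 0.406 = 4676  |  6770 × 0.162 = 1097 — total 5773
Band 2: 6419 × 0.972 = 6239
Band 3: 11518 × 0.965 = 11115
Band 4: 6770 × 0.962 + 30724 × 0.439 = 6513 + 13488 = 20001
Net migration: Band 3 + 580 → 11695
End of period: [5773, 6239, 11695, 20001]

6239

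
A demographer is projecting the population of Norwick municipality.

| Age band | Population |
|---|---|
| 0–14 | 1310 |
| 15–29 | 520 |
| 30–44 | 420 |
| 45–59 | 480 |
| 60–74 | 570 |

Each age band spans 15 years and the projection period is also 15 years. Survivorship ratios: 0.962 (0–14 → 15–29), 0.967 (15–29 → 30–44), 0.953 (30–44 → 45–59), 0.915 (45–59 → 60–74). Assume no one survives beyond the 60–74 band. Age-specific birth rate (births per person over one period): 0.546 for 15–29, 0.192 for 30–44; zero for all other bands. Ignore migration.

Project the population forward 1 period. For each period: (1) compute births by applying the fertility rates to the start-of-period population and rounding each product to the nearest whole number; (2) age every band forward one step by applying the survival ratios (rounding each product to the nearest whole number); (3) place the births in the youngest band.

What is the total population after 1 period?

Numbering the groups 1..5 from youngest to oldest:
Period 1.
Births: 520 * 0.546 = 284  |  420 * 0.192 = 81 — total 365
Group 2: 1310 * 0.962 = 1260
Group 3: 520 * 0.967 = 503
Group 4: 420 * 0.953 = 400
Group 5: 480 * 0.915 = 439
Giving 365 / 1260 / 503 / 400 / 439.
Total after period 1: 365 + 1260 + 503 + 400 + 439 = 2967

2967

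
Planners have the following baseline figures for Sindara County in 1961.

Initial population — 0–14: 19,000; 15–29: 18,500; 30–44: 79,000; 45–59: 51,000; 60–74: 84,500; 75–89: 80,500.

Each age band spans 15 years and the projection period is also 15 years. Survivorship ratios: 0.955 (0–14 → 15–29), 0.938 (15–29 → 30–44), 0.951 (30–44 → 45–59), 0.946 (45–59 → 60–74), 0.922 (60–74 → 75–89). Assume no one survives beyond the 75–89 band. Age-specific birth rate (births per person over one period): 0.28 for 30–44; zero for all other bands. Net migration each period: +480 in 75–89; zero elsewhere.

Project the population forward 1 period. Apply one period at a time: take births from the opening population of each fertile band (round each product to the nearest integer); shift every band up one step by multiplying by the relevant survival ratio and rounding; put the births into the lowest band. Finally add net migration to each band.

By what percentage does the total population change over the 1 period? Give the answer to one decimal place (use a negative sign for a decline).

-22.0

[period 1]
Births: 79000 * 0.28 = 22120
15–29: 19000 * 0.955 = 18145
30–44: 18500 * 0.938 = 17353
45–59: 79000 * 0.951 = 75129
60–74: 51000 * 0.946 = 48246
75–89: 84500 * 0.922 = 77909
Net migration: 75–89 + 480 → 78389
Population now: 0–14=22120, 15–29=18145, 30–44=17353, 45–59=75129, 60–74=48246, 75–89=78389
Total: 332500 → 259382; change = -73118; percentage change = -22.0%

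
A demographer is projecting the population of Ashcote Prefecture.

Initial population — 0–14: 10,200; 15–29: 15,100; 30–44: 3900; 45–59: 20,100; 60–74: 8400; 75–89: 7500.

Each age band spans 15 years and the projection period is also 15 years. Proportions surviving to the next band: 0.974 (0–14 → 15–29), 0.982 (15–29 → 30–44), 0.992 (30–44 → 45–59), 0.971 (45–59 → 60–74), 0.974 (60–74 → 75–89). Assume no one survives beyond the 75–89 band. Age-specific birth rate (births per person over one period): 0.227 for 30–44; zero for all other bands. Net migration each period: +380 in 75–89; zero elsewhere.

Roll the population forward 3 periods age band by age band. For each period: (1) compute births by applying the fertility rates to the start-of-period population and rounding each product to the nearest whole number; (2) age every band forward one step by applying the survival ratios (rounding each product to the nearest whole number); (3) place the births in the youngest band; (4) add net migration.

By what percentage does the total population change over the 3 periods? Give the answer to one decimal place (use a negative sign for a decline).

(Groups numbered youngest = 1 to oldest = 6.)
Period 1:
Births: 3900 * 0.227 = 885
Group 2: 10200 * 0.974 = 9935
Group 3: 15100 * 0.982 = 14828
Group 4: 3900 * 0.992 = 3869
Group 5: 20100 * 0.971 = 19517
Group 6: 8400 * 0.974 = 8182
Net migration: Group 6 + 380 → 8562
Giving 885 / 9935 / 14828 / 3869 / 19517 / 8562.
Period 2:
Births: 14828 * 0.227 = 3366
Group 2: 885 * 0.974 = 862
Group 3: 9935 * 0.982 = 9756
Group 4: 14828 * 0.992 = 14709
Group 5: 3869 * 0.971 = 3757
Group 6: 19517 * 0.974 = 19010
Net migration: Group 6 + 380 → 19390
Giving 3366 / 862 / 9756 / 14709 / 3757 / 19390.
Period 3:
Births: 9756 * 0.227 = 2215
Group 2: 3366 * 0.974 = 3278
Group 3: 862 * 0.982 = 846
Group 4: 9756 * 0.992 = 9678
Group 5: 14709 * 0.971 = 14282
Group 6: 3757 * 0.974 = 3659
Net migration: Group 6 + 380 → 4039
Giving 2215 / 3278 / 846 / 9678 / 14282 / 4039.
Total: 65200 → 34338; change = -30862; percentage change = -47.3%

-47.3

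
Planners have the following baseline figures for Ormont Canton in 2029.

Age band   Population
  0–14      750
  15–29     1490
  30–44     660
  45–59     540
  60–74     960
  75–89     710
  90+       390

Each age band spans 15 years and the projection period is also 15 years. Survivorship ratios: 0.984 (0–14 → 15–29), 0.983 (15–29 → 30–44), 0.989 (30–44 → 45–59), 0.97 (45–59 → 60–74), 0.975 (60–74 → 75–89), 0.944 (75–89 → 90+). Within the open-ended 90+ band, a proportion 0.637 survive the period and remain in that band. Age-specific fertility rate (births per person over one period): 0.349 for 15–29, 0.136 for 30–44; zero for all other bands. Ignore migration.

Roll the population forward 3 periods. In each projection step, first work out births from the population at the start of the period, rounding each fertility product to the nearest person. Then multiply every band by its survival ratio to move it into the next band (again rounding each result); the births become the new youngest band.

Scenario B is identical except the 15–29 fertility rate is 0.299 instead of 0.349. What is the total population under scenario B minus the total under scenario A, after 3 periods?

-160

After projecting period 1:
Births: 1490 × 0.349 = 520, 660 × 0.136 = 90 → total 610
15–29: 750 × 0.984 = 738
30–44: 1490 × 0.983 = 1465
45–59: 660 × 0.989 = 653
60–74: 540 × 0.97 = 524
75–89: 960 × 0.975 = 936
90+: 710 × 0.944 + 390 × 0.637 = 670 + 248 = 918
End of period: [610, 738, 1465, 653, 524, 936, 918]
After projecting period 2:
Births: 738 × 0.349 = 258, 1465 × 0.136 = 199 → total 457
15–29: 610 × 0.984 = 600
30–44: 738 × 0.983 = 725
45–59: 1465 × 0.989 = 1449
60–74: 653 × 0.97 = 633
75–89: 524 × 0.975 = 511
90+: 936 × 0.944 + 918 × 0.637 = 884 + 585 = 1469
End of period: [457, 600, 725, 1449, 633, 511, 1469]
After projecting period 3:
Births: 600 × 0.349 = 209, 725 × 0.136 = 99 → total 308
15–29: 457 × 0.984 = 450
30–44: 600 × 0.983 = 590
45–59: 725 × 0.989 = 717
60–74: 1449 × 0.97 = 1406
75–89: 633 × 0.975 = 617
90+: 511 × 0.944 + 1469 × 0.637 = 482 + 936 = 1418
End of period: [308, 450, 590, 717, 1406, 617, 1418]
Scenario A total after 3 periods: 5506
Scenario B projection —
After projecting period 1:
Births: 1490 × 0.299 = 446, 660 × 0.136 = 90 → total 536
15–29: 750 × 0.984 = 738
30–44: 1490 × 0.983 = 1465
45–59: 660 × 0.989 = 653
60–74: 540 × 0.97 = 524
75–89: 960 × 0.975 = 936
90+: 710 × 0.944 + 390 × 0.637 = 670 + 248 = 918
End of period: [536, 738, 1465, 653, 524, 936, 918]
After projecting period 2:
Births: 738 × 0.299 = 221, 1465 × 0.136 = 199 → total 420
15–29: 536 × 0.984 = 527
30–44: 738 × 0.983 = 725
45–59: 1465 × 0.989 = 1449
60–74: 653 × 0.97 = 633
75–89: 524 × 0.975 = 511
90+: 936 × 0.944 + 918 × 0.637 = 884 + 585 = 1469
End of period: [420, 527, 725, 1449, 633, 511, 1469]
After projecting period 3:
Births: 527 × 0.299 = 158, 725 × 0.136 = 99 → total 257
15–29: 420 × 0.984 = 413
30–44: 527 × 0.983 = 518
45–59: 725 × 0.989 = 717
60–74: 1449 × 0.97 = 1406
75–89: 633 × 0.975 = 617
90+: 511 × 0.944 + 1469 × 0.637 = 482 + 936 = 1418
End of period: [257, 413, 518, 717, 1406, 617, 1418]
Scenario B total after 3 periods: 5346
Difference B − A = 5346 − 5506 = -160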